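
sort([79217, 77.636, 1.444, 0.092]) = [0.092, 1.444, 77.636, 79217]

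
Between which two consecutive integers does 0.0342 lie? 0 and 1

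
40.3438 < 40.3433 False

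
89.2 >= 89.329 False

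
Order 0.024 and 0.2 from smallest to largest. 0.024, 0.2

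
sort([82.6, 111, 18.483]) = [18.483, 82.6, 111]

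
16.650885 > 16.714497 False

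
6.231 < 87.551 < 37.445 False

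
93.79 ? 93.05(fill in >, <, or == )>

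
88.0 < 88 False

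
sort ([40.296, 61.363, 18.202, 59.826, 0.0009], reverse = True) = [61.363, 59.826, 40.296, 18.202, 0.0009]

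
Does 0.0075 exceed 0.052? No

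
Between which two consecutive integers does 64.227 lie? 64 and 65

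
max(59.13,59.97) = 59.97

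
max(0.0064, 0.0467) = 0.0467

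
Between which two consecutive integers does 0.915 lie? 0 and 1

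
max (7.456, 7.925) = 7.925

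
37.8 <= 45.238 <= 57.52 True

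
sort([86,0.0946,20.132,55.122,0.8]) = [0.0946,0.8,20.132,55.122,86]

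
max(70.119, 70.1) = 70.119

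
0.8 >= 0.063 True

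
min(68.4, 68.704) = 68.4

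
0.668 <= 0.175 False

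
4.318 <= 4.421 True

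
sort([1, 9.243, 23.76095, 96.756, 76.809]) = [1, 9.243, 23.76095, 76.809, 96.756]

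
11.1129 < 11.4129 True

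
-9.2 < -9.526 False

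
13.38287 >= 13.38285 True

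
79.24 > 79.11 True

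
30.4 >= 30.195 True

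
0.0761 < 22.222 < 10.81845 False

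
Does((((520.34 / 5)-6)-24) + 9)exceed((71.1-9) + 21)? No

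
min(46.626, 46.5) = 46.5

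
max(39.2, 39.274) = 39.274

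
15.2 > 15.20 False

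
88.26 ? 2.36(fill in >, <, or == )>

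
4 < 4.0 False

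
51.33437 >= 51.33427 True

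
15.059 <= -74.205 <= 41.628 False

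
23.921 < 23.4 False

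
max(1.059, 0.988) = 1.059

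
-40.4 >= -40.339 False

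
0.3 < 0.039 False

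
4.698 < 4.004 False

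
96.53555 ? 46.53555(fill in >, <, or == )>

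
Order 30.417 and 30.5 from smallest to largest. 30.417,30.5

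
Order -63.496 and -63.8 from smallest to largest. -63.8, -63.496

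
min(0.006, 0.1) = 0.006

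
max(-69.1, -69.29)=-69.1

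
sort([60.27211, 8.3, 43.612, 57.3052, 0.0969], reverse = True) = [60.27211, 57.3052, 43.612, 8.3, 0.0969]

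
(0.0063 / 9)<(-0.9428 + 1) True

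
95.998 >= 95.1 True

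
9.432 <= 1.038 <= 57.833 False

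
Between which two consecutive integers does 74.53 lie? 74 and 75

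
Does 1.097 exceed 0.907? Yes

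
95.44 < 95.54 True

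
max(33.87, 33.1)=33.87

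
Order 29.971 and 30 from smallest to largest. 29.971, 30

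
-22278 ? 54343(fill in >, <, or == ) <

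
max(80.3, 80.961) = 80.961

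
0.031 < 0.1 True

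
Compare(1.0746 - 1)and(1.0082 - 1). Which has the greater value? (1.0746 - 1)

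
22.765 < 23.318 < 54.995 True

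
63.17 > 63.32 False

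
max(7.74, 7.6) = 7.74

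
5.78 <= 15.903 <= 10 False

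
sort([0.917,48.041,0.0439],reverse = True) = [48.041,0.917,0.0439]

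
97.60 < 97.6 False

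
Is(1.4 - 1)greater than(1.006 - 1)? Yes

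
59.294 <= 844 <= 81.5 False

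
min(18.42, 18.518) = 18.42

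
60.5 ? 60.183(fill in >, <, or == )>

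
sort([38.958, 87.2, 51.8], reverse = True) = [87.2, 51.8, 38.958]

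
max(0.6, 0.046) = 0.6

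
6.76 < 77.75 True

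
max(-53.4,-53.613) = -53.4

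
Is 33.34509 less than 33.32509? No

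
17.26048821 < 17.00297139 False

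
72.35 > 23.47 True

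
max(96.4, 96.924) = 96.924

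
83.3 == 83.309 False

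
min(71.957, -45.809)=-45.809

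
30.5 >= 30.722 False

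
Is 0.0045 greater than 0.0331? No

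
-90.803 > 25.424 False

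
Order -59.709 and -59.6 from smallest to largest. -59.709, -59.6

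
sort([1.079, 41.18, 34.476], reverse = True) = [41.18, 34.476, 1.079]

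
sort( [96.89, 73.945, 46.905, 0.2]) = [0.2, 46.905, 73.945, 96.89]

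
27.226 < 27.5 True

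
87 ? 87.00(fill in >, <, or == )==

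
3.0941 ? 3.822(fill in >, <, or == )<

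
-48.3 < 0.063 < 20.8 True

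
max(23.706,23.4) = 23.706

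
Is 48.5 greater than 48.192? Yes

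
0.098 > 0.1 False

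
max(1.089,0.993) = 1.089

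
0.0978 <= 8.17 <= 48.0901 True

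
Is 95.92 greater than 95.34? Yes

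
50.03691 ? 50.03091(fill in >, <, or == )>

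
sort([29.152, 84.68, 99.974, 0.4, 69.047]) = [0.4, 29.152, 69.047, 84.68, 99.974]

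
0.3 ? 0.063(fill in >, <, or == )>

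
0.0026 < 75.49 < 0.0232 False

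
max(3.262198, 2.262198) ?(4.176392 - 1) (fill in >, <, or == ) >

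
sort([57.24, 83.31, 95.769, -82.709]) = [-82.709, 57.24, 83.31, 95.769]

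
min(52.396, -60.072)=-60.072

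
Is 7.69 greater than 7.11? Yes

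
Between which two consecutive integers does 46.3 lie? 46 and 47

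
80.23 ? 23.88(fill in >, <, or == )>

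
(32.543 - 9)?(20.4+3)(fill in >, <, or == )>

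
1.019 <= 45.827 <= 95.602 True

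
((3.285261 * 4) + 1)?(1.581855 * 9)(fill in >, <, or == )<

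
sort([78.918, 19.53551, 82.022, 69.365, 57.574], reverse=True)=[82.022, 78.918, 69.365, 57.574, 19.53551]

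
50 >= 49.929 True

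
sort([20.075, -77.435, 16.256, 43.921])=[-77.435, 16.256, 20.075, 43.921]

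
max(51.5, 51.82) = 51.82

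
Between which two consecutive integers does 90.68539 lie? 90 and 91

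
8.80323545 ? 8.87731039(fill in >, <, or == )<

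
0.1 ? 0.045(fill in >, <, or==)>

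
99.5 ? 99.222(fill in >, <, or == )>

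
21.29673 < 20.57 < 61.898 False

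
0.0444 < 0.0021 False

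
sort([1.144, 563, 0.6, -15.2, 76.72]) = [-15.2, 0.6, 1.144, 76.72, 563]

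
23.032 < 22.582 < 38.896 False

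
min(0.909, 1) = 0.909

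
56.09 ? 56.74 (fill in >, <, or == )<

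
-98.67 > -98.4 False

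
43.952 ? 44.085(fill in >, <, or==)<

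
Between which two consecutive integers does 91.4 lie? 91 and 92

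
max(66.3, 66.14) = 66.3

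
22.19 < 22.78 True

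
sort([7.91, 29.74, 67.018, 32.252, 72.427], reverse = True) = [72.427, 67.018, 32.252, 29.74, 7.91]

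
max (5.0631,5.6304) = 5.6304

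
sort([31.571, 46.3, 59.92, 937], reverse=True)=[937, 59.92, 46.3, 31.571]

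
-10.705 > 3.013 False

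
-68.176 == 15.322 False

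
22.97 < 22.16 False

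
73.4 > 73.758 False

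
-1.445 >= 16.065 False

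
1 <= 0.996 False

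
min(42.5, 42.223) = 42.223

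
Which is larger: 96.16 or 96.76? 96.76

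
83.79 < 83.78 False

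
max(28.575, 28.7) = 28.7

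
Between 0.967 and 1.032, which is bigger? 1.032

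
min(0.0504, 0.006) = 0.006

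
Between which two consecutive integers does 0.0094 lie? 0 and 1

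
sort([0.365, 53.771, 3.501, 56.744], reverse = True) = [56.744, 53.771, 3.501, 0.365]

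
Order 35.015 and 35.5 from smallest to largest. 35.015, 35.5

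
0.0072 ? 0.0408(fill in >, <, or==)<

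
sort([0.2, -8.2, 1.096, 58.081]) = [-8.2, 0.2, 1.096, 58.081]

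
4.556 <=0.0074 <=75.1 False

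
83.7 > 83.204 True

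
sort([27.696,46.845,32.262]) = [27.696,32.262,46.845]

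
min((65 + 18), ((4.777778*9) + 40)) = 83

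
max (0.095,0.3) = 0.3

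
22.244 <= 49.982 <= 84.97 True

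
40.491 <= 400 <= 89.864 False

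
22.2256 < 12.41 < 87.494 False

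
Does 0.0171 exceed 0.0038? Yes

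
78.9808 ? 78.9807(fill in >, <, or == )>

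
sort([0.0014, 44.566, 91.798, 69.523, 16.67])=[0.0014, 16.67, 44.566, 69.523, 91.798]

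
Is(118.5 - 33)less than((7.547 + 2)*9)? Yes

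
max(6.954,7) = 7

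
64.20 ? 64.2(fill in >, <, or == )==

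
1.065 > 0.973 True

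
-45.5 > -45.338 False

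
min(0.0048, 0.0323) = 0.0048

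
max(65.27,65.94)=65.94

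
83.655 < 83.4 False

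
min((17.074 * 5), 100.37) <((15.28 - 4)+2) False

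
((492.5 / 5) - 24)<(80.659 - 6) True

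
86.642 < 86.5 False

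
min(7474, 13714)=7474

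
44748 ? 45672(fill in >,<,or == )<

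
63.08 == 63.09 False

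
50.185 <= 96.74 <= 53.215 False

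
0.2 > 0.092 True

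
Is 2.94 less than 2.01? No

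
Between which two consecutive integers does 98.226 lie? 98 and 99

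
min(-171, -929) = -929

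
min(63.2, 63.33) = 63.2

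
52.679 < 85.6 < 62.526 False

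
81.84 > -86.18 True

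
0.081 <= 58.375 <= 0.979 False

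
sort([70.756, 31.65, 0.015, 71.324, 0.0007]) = [0.0007, 0.015, 31.65, 70.756, 71.324]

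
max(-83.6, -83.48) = -83.48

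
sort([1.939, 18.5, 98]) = [1.939, 18.5, 98]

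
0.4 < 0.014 False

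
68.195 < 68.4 True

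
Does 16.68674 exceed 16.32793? Yes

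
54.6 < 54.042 False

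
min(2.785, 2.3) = 2.3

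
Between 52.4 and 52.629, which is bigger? 52.629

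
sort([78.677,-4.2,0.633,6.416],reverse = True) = [78.677,6.416,0.633,-4.2]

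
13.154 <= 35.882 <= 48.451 True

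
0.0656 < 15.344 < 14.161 False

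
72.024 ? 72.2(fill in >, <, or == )<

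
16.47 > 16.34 True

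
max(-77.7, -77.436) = -77.436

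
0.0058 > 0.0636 False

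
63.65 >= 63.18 True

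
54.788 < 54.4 False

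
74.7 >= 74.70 True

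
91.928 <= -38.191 False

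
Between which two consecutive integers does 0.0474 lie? 0 and 1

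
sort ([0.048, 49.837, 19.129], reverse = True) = [49.837, 19.129, 0.048]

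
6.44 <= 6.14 False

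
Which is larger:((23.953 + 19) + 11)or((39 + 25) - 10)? ((39 + 25) - 10)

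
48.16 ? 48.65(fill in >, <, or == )<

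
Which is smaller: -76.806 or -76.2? -76.806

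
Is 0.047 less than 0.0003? No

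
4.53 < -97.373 False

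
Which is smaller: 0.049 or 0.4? 0.049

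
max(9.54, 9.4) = 9.54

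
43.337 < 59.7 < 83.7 True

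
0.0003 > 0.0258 False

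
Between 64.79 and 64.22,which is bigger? 64.79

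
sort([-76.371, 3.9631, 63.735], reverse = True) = [63.735, 3.9631, -76.371]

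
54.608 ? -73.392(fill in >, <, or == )>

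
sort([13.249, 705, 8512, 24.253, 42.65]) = [13.249, 24.253, 42.65, 705, 8512]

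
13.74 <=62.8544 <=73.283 True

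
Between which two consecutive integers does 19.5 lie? 19 and 20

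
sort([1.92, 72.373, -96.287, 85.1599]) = [-96.287, 1.92, 72.373, 85.1599]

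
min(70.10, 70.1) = 70.10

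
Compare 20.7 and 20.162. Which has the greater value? 20.7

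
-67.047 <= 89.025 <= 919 True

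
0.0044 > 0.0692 False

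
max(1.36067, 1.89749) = 1.89749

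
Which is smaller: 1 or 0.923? 0.923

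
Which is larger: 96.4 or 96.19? 96.4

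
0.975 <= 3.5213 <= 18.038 True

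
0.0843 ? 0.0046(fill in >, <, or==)>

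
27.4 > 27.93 False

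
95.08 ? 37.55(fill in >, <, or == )>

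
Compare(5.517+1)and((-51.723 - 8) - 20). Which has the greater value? (5.517+1)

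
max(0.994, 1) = 1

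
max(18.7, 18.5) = 18.7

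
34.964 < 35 True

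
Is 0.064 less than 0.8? Yes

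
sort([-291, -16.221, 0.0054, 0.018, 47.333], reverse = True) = [47.333, 0.018, 0.0054, -16.221, -291]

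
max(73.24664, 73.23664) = 73.24664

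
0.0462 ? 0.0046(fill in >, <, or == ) >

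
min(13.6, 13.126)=13.126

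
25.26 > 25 True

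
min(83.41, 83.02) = 83.02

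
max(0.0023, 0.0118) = 0.0118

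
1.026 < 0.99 False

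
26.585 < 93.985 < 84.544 False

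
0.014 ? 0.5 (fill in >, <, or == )<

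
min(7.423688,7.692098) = 7.423688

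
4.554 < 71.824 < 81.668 True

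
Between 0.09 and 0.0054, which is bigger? 0.09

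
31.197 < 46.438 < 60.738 True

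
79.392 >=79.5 False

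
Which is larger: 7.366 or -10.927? 7.366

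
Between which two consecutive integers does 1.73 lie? 1 and 2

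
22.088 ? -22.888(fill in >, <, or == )>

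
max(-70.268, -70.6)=-70.268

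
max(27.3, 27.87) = 27.87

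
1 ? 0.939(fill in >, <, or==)>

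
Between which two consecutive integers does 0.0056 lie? 0 and 1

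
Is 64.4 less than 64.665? Yes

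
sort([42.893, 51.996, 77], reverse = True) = [77, 51.996, 42.893]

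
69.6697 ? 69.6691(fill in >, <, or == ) >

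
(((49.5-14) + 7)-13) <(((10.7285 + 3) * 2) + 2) False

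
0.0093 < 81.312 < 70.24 False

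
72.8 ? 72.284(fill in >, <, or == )>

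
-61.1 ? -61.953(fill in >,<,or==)>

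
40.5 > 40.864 False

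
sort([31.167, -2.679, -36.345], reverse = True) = [31.167, -2.679, -36.345]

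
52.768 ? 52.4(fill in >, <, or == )>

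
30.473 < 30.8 True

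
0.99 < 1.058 True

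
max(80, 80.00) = 80.00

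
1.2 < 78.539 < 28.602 False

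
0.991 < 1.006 True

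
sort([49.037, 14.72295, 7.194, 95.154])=[7.194, 14.72295, 49.037, 95.154]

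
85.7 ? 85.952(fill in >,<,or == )<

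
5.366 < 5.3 False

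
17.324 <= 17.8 True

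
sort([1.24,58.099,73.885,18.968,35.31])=[1.24,18.968,35.31,58.099,73.885]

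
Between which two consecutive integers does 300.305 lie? 300 and 301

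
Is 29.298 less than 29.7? Yes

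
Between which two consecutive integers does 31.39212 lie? 31 and 32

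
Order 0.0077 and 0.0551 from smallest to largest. 0.0077,0.0551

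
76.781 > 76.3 True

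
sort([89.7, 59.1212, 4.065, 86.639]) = [4.065, 59.1212, 86.639, 89.7]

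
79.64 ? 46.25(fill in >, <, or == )>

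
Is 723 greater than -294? Yes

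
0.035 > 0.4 False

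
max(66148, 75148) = 75148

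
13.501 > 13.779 False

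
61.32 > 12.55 True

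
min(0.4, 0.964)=0.4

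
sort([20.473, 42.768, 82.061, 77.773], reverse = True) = [82.061, 77.773, 42.768, 20.473]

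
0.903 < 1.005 True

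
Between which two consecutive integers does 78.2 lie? 78 and 79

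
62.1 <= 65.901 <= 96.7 True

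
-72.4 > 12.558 False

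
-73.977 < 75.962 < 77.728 True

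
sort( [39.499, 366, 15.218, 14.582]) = [14.582, 15.218, 39.499, 366]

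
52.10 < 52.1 False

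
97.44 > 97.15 True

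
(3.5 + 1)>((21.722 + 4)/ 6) True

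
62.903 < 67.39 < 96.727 True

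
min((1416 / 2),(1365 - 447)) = 708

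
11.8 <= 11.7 False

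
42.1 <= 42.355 True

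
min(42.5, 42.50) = 42.5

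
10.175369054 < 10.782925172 True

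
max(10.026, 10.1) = 10.1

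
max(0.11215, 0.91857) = 0.91857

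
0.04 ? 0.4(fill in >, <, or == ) <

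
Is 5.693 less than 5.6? No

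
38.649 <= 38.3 False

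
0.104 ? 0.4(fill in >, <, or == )<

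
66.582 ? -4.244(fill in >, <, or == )>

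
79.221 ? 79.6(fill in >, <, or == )<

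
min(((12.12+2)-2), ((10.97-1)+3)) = 12.12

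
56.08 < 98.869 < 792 True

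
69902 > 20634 True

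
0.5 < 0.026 False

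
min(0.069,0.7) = 0.069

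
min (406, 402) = 402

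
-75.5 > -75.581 True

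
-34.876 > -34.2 False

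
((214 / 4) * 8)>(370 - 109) True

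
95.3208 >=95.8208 False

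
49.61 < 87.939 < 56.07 False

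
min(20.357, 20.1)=20.1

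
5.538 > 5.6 False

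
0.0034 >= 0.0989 False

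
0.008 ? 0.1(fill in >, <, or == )<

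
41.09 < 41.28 True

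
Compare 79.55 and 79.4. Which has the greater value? 79.55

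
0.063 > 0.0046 True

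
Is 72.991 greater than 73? No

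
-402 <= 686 True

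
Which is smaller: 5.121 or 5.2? 5.121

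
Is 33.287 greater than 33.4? No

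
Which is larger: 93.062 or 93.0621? 93.0621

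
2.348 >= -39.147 True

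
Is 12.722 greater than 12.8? No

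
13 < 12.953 False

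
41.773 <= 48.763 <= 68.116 True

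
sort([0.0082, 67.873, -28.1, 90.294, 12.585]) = [-28.1, 0.0082, 12.585, 67.873, 90.294]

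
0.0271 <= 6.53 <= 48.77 True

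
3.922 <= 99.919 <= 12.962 False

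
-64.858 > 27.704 False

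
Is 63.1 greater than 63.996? No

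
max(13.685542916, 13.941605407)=13.941605407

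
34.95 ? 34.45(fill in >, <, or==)>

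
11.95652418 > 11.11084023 True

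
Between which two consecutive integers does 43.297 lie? 43 and 44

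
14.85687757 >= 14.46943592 True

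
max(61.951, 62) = 62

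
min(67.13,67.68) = 67.13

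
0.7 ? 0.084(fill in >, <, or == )>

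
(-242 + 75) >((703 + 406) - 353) False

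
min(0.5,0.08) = 0.08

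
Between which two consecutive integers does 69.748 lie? 69 and 70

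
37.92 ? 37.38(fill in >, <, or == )>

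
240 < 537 True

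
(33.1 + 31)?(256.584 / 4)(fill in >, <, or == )<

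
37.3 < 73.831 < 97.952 True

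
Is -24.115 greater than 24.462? No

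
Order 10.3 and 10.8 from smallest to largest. 10.3, 10.8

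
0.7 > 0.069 True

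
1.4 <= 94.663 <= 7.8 False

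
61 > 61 False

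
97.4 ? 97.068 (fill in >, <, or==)>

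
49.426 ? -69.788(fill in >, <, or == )>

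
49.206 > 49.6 False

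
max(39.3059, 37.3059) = 39.3059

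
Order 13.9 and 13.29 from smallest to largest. 13.29,13.9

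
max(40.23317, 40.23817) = 40.23817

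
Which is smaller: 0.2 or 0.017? 0.017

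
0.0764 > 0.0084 True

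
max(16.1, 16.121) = 16.121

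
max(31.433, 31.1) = 31.433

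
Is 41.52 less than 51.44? Yes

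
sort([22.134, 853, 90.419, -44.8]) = [-44.8, 22.134, 90.419, 853]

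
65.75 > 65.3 True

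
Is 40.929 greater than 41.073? No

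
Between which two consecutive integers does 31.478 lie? 31 and 32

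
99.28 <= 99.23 False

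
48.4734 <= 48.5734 True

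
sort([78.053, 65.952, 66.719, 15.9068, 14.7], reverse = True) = [78.053, 66.719, 65.952, 15.9068, 14.7]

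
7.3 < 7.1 False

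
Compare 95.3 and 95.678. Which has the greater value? 95.678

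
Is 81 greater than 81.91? No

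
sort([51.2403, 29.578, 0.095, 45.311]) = [0.095, 29.578, 45.311, 51.2403]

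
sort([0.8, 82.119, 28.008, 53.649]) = [0.8, 28.008, 53.649, 82.119]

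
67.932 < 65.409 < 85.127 False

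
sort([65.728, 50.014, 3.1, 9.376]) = [3.1, 9.376, 50.014, 65.728]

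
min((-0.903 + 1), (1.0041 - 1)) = 0.0041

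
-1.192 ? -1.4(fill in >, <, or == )>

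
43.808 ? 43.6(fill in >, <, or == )>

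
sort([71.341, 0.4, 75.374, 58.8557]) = [0.4, 58.8557, 71.341, 75.374]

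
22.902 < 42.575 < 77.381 True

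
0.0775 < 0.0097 False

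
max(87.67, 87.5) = 87.67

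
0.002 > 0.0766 False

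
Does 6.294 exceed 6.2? Yes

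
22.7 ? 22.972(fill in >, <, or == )<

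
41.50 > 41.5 False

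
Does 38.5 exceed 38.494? Yes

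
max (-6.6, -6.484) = -6.484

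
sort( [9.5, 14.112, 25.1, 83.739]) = [9.5, 14.112, 25.1, 83.739]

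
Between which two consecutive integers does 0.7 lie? 0 and 1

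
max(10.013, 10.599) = 10.599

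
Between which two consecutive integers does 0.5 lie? 0 and 1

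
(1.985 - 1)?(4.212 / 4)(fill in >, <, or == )<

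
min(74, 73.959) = 73.959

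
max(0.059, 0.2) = 0.2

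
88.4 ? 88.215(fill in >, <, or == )>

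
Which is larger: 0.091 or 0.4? 0.4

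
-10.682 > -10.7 True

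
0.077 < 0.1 True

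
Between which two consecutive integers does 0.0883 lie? 0 and 1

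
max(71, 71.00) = 71.00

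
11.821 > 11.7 True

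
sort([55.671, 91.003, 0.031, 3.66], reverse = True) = [91.003, 55.671, 3.66, 0.031]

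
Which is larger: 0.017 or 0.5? 0.5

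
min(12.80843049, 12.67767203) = 12.67767203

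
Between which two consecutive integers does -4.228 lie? -5 and -4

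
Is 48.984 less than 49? Yes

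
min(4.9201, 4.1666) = 4.1666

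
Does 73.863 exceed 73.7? Yes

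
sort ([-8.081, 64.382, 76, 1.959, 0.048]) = [-8.081, 0.048, 1.959, 64.382, 76]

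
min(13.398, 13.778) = 13.398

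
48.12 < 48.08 False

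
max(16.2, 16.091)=16.2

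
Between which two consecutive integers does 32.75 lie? 32 and 33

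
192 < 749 True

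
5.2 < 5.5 True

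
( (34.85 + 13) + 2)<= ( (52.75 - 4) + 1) False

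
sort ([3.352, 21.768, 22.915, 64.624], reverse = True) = [64.624, 22.915, 21.768, 3.352]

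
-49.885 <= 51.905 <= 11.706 False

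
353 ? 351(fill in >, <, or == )>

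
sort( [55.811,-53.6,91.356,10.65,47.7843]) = [-53.6,10.65,47.7843,55.811,91.356]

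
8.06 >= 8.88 False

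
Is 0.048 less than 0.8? Yes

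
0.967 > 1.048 False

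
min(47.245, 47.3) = 47.245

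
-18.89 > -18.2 False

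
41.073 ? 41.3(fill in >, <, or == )<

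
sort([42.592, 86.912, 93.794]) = [42.592, 86.912, 93.794]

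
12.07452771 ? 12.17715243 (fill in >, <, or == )<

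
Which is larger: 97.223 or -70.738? 97.223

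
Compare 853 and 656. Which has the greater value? 853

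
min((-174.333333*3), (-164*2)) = -522.999999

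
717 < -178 False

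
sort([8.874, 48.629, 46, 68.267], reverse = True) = [68.267, 48.629, 46, 8.874]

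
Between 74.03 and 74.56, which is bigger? 74.56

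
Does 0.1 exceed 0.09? Yes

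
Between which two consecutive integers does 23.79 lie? 23 and 24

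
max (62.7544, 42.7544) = 62.7544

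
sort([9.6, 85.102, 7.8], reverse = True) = [85.102, 9.6, 7.8]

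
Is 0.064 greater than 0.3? No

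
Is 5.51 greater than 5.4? Yes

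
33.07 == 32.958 False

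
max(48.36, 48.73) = 48.73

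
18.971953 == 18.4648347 False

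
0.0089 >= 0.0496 False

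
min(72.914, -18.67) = -18.67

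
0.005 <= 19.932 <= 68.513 True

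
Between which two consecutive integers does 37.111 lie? 37 and 38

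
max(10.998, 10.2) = 10.998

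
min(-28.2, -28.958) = -28.958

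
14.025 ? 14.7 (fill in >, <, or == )<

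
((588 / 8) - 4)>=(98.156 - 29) True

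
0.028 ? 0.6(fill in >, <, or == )<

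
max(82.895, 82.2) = 82.895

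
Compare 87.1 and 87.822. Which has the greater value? 87.822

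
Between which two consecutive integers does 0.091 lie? 0 and 1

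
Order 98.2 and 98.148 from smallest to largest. 98.148, 98.2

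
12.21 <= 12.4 True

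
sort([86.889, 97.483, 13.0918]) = [13.0918, 86.889, 97.483]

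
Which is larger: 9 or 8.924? 9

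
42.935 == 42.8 False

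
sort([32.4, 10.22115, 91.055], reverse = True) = [91.055, 32.4, 10.22115]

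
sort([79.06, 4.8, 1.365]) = [1.365, 4.8, 79.06]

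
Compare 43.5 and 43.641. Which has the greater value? 43.641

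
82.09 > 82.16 False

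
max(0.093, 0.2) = 0.2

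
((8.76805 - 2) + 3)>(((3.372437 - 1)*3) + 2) True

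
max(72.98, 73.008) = 73.008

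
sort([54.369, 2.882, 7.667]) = [2.882, 7.667, 54.369]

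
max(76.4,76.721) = 76.721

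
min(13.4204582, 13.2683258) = 13.2683258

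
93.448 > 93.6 False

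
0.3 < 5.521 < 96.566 True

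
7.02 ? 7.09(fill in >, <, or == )<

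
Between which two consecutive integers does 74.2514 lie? 74 and 75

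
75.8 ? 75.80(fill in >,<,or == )==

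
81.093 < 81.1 True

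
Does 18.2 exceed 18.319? No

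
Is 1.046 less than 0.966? No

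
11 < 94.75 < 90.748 False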